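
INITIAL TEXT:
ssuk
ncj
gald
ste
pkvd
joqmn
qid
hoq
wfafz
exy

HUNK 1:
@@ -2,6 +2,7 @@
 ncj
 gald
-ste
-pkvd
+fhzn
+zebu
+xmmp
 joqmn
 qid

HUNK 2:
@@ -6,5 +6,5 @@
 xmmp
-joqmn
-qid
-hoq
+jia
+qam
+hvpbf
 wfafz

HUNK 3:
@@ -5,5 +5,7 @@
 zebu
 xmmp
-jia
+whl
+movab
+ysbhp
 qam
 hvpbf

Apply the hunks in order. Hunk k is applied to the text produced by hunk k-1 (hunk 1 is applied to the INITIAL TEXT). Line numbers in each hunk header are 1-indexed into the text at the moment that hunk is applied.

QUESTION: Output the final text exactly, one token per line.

Hunk 1: at line 2 remove [ste,pkvd] add [fhzn,zebu,xmmp] -> 11 lines: ssuk ncj gald fhzn zebu xmmp joqmn qid hoq wfafz exy
Hunk 2: at line 6 remove [joqmn,qid,hoq] add [jia,qam,hvpbf] -> 11 lines: ssuk ncj gald fhzn zebu xmmp jia qam hvpbf wfafz exy
Hunk 3: at line 5 remove [jia] add [whl,movab,ysbhp] -> 13 lines: ssuk ncj gald fhzn zebu xmmp whl movab ysbhp qam hvpbf wfafz exy

Answer: ssuk
ncj
gald
fhzn
zebu
xmmp
whl
movab
ysbhp
qam
hvpbf
wfafz
exy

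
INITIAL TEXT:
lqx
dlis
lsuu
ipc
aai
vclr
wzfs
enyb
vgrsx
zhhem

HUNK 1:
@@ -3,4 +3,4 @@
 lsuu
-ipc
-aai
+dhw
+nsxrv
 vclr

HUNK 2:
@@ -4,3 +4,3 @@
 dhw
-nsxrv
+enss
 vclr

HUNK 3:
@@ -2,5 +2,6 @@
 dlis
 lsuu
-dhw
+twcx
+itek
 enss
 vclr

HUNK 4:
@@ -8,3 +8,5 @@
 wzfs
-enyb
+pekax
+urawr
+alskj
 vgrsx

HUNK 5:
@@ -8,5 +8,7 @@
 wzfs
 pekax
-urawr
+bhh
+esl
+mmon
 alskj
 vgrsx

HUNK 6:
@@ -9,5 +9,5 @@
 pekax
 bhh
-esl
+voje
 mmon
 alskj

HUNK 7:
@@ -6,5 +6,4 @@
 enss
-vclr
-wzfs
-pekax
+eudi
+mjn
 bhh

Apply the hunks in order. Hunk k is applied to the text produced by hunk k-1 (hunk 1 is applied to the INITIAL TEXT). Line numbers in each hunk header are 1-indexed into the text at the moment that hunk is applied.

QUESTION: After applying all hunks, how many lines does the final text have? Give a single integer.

Hunk 1: at line 3 remove [ipc,aai] add [dhw,nsxrv] -> 10 lines: lqx dlis lsuu dhw nsxrv vclr wzfs enyb vgrsx zhhem
Hunk 2: at line 4 remove [nsxrv] add [enss] -> 10 lines: lqx dlis lsuu dhw enss vclr wzfs enyb vgrsx zhhem
Hunk 3: at line 2 remove [dhw] add [twcx,itek] -> 11 lines: lqx dlis lsuu twcx itek enss vclr wzfs enyb vgrsx zhhem
Hunk 4: at line 8 remove [enyb] add [pekax,urawr,alskj] -> 13 lines: lqx dlis lsuu twcx itek enss vclr wzfs pekax urawr alskj vgrsx zhhem
Hunk 5: at line 8 remove [urawr] add [bhh,esl,mmon] -> 15 lines: lqx dlis lsuu twcx itek enss vclr wzfs pekax bhh esl mmon alskj vgrsx zhhem
Hunk 6: at line 9 remove [esl] add [voje] -> 15 lines: lqx dlis lsuu twcx itek enss vclr wzfs pekax bhh voje mmon alskj vgrsx zhhem
Hunk 7: at line 6 remove [vclr,wzfs,pekax] add [eudi,mjn] -> 14 lines: lqx dlis lsuu twcx itek enss eudi mjn bhh voje mmon alskj vgrsx zhhem
Final line count: 14

Answer: 14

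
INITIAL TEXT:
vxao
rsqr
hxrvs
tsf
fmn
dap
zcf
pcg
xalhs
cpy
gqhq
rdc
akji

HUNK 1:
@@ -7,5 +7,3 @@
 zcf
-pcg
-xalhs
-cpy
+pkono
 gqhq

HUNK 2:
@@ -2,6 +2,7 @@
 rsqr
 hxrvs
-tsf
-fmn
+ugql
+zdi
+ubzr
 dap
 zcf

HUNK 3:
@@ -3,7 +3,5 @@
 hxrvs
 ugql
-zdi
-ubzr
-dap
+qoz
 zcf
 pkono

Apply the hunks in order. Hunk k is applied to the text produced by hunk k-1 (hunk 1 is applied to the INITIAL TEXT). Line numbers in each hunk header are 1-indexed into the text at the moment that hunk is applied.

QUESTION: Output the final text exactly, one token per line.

Hunk 1: at line 7 remove [pcg,xalhs,cpy] add [pkono] -> 11 lines: vxao rsqr hxrvs tsf fmn dap zcf pkono gqhq rdc akji
Hunk 2: at line 2 remove [tsf,fmn] add [ugql,zdi,ubzr] -> 12 lines: vxao rsqr hxrvs ugql zdi ubzr dap zcf pkono gqhq rdc akji
Hunk 3: at line 3 remove [zdi,ubzr,dap] add [qoz] -> 10 lines: vxao rsqr hxrvs ugql qoz zcf pkono gqhq rdc akji

Answer: vxao
rsqr
hxrvs
ugql
qoz
zcf
pkono
gqhq
rdc
akji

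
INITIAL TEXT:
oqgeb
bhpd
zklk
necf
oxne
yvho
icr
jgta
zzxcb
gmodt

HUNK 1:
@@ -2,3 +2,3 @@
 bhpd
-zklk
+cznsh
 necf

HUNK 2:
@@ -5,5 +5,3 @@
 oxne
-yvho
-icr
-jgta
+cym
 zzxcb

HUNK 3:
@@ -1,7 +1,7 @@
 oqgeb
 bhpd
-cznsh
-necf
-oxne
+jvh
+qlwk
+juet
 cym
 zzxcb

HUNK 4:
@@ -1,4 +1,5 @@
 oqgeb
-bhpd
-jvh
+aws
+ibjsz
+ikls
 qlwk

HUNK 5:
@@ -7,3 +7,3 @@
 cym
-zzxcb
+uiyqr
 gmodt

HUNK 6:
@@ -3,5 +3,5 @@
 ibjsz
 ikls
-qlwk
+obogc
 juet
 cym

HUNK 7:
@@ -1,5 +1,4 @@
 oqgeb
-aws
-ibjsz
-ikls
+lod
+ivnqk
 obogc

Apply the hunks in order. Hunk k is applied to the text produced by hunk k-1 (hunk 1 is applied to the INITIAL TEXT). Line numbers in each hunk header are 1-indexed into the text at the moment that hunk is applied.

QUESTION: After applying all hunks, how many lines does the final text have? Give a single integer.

Hunk 1: at line 2 remove [zklk] add [cznsh] -> 10 lines: oqgeb bhpd cznsh necf oxne yvho icr jgta zzxcb gmodt
Hunk 2: at line 5 remove [yvho,icr,jgta] add [cym] -> 8 lines: oqgeb bhpd cznsh necf oxne cym zzxcb gmodt
Hunk 3: at line 1 remove [cznsh,necf,oxne] add [jvh,qlwk,juet] -> 8 lines: oqgeb bhpd jvh qlwk juet cym zzxcb gmodt
Hunk 4: at line 1 remove [bhpd,jvh] add [aws,ibjsz,ikls] -> 9 lines: oqgeb aws ibjsz ikls qlwk juet cym zzxcb gmodt
Hunk 5: at line 7 remove [zzxcb] add [uiyqr] -> 9 lines: oqgeb aws ibjsz ikls qlwk juet cym uiyqr gmodt
Hunk 6: at line 3 remove [qlwk] add [obogc] -> 9 lines: oqgeb aws ibjsz ikls obogc juet cym uiyqr gmodt
Hunk 7: at line 1 remove [aws,ibjsz,ikls] add [lod,ivnqk] -> 8 lines: oqgeb lod ivnqk obogc juet cym uiyqr gmodt
Final line count: 8

Answer: 8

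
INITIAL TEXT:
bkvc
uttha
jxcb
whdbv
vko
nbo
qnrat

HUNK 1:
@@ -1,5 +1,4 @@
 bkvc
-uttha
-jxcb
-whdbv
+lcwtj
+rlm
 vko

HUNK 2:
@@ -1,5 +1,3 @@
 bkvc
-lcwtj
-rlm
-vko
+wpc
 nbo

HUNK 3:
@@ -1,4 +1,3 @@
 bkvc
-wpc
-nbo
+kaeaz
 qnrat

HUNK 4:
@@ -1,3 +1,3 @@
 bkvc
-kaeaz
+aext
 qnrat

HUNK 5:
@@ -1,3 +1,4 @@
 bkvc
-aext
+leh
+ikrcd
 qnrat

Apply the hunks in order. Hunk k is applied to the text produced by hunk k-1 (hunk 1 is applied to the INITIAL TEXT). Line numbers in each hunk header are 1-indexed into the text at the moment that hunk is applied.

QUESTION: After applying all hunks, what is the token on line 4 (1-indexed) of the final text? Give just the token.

Hunk 1: at line 1 remove [uttha,jxcb,whdbv] add [lcwtj,rlm] -> 6 lines: bkvc lcwtj rlm vko nbo qnrat
Hunk 2: at line 1 remove [lcwtj,rlm,vko] add [wpc] -> 4 lines: bkvc wpc nbo qnrat
Hunk 3: at line 1 remove [wpc,nbo] add [kaeaz] -> 3 lines: bkvc kaeaz qnrat
Hunk 4: at line 1 remove [kaeaz] add [aext] -> 3 lines: bkvc aext qnrat
Hunk 5: at line 1 remove [aext] add [leh,ikrcd] -> 4 lines: bkvc leh ikrcd qnrat
Final line 4: qnrat

Answer: qnrat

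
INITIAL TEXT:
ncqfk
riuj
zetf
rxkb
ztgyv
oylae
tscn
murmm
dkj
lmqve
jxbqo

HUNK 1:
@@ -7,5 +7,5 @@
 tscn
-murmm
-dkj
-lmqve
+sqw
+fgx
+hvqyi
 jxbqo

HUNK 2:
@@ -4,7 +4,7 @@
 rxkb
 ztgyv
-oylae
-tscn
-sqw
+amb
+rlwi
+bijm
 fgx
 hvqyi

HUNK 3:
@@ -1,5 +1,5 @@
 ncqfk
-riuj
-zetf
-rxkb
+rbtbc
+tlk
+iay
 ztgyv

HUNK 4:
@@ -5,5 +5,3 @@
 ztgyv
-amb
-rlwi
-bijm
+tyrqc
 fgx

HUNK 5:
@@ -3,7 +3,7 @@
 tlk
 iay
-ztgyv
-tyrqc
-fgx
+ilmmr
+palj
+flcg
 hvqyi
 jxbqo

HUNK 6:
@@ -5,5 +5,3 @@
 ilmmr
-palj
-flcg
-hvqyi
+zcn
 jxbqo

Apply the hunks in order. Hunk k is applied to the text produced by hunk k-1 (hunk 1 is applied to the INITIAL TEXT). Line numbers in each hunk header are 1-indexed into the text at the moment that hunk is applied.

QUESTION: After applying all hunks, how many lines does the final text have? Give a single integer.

Answer: 7

Derivation:
Hunk 1: at line 7 remove [murmm,dkj,lmqve] add [sqw,fgx,hvqyi] -> 11 lines: ncqfk riuj zetf rxkb ztgyv oylae tscn sqw fgx hvqyi jxbqo
Hunk 2: at line 4 remove [oylae,tscn,sqw] add [amb,rlwi,bijm] -> 11 lines: ncqfk riuj zetf rxkb ztgyv amb rlwi bijm fgx hvqyi jxbqo
Hunk 3: at line 1 remove [riuj,zetf,rxkb] add [rbtbc,tlk,iay] -> 11 lines: ncqfk rbtbc tlk iay ztgyv amb rlwi bijm fgx hvqyi jxbqo
Hunk 4: at line 5 remove [amb,rlwi,bijm] add [tyrqc] -> 9 lines: ncqfk rbtbc tlk iay ztgyv tyrqc fgx hvqyi jxbqo
Hunk 5: at line 3 remove [ztgyv,tyrqc,fgx] add [ilmmr,palj,flcg] -> 9 lines: ncqfk rbtbc tlk iay ilmmr palj flcg hvqyi jxbqo
Hunk 6: at line 5 remove [palj,flcg,hvqyi] add [zcn] -> 7 lines: ncqfk rbtbc tlk iay ilmmr zcn jxbqo
Final line count: 7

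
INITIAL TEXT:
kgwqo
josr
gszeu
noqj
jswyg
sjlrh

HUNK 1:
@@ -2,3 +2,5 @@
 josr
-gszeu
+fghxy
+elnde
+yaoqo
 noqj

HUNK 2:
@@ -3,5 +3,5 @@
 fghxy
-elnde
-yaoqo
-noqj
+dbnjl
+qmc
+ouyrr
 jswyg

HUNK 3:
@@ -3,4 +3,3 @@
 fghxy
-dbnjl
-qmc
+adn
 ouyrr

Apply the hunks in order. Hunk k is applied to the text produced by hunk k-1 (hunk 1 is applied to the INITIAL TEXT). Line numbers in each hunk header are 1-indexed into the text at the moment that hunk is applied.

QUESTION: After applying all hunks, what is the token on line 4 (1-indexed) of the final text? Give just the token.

Hunk 1: at line 2 remove [gszeu] add [fghxy,elnde,yaoqo] -> 8 lines: kgwqo josr fghxy elnde yaoqo noqj jswyg sjlrh
Hunk 2: at line 3 remove [elnde,yaoqo,noqj] add [dbnjl,qmc,ouyrr] -> 8 lines: kgwqo josr fghxy dbnjl qmc ouyrr jswyg sjlrh
Hunk 3: at line 3 remove [dbnjl,qmc] add [adn] -> 7 lines: kgwqo josr fghxy adn ouyrr jswyg sjlrh
Final line 4: adn

Answer: adn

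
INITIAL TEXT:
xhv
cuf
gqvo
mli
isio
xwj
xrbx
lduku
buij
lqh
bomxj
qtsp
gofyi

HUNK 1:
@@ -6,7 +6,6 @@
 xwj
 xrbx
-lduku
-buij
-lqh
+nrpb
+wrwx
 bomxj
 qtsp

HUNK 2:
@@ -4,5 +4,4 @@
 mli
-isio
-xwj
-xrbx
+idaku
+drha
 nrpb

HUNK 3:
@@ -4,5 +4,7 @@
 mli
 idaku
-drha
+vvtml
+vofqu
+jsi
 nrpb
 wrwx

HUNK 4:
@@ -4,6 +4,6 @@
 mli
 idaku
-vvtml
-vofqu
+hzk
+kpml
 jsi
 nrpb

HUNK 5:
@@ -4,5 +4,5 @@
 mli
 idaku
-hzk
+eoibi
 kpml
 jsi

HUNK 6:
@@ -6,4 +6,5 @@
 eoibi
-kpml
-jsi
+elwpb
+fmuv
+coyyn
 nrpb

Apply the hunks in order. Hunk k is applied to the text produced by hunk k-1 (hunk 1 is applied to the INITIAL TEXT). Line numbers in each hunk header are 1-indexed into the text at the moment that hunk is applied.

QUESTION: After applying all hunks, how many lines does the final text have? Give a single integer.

Answer: 14

Derivation:
Hunk 1: at line 6 remove [lduku,buij,lqh] add [nrpb,wrwx] -> 12 lines: xhv cuf gqvo mli isio xwj xrbx nrpb wrwx bomxj qtsp gofyi
Hunk 2: at line 4 remove [isio,xwj,xrbx] add [idaku,drha] -> 11 lines: xhv cuf gqvo mli idaku drha nrpb wrwx bomxj qtsp gofyi
Hunk 3: at line 4 remove [drha] add [vvtml,vofqu,jsi] -> 13 lines: xhv cuf gqvo mli idaku vvtml vofqu jsi nrpb wrwx bomxj qtsp gofyi
Hunk 4: at line 4 remove [vvtml,vofqu] add [hzk,kpml] -> 13 lines: xhv cuf gqvo mli idaku hzk kpml jsi nrpb wrwx bomxj qtsp gofyi
Hunk 5: at line 4 remove [hzk] add [eoibi] -> 13 lines: xhv cuf gqvo mli idaku eoibi kpml jsi nrpb wrwx bomxj qtsp gofyi
Hunk 6: at line 6 remove [kpml,jsi] add [elwpb,fmuv,coyyn] -> 14 lines: xhv cuf gqvo mli idaku eoibi elwpb fmuv coyyn nrpb wrwx bomxj qtsp gofyi
Final line count: 14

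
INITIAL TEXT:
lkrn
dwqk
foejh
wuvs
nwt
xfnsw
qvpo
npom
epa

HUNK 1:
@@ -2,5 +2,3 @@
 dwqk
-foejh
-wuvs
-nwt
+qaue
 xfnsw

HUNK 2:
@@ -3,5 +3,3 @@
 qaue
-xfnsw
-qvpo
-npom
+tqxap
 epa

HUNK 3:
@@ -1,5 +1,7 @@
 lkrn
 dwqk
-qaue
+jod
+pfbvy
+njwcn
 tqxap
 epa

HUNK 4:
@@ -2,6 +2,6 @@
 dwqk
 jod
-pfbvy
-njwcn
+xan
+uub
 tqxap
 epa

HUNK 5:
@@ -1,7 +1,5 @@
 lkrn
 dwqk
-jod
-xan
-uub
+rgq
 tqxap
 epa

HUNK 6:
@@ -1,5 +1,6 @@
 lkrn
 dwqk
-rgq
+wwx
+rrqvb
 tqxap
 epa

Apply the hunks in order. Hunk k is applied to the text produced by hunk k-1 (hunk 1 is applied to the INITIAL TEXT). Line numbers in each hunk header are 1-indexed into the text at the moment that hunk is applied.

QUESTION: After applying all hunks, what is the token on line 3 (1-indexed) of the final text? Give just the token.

Hunk 1: at line 2 remove [foejh,wuvs,nwt] add [qaue] -> 7 lines: lkrn dwqk qaue xfnsw qvpo npom epa
Hunk 2: at line 3 remove [xfnsw,qvpo,npom] add [tqxap] -> 5 lines: lkrn dwqk qaue tqxap epa
Hunk 3: at line 1 remove [qaue] add [jod,pfbvy,njwcn] -> 7 lines: lkrn dwqk jod pfbvy njwcn tqxap epa
Hunk 4: at line 2 remove [pfbvy,njwcn] add [xan,uub] -> 7 lines: lkrn dwqk jod xan uub tqxap epa
Hunk 5: at line 1 remove [jod,xan,uub] add [rgq] -> 5 lines: lkrn dwqk rgq tqxap epa
Hunk 6: at line 1 remove [rgq] add [wwx,rrqvb] -> 6 lines: lkrn dwqk wwx rrqvb tqxap epa
Final line 3: wwx

Answer: wwx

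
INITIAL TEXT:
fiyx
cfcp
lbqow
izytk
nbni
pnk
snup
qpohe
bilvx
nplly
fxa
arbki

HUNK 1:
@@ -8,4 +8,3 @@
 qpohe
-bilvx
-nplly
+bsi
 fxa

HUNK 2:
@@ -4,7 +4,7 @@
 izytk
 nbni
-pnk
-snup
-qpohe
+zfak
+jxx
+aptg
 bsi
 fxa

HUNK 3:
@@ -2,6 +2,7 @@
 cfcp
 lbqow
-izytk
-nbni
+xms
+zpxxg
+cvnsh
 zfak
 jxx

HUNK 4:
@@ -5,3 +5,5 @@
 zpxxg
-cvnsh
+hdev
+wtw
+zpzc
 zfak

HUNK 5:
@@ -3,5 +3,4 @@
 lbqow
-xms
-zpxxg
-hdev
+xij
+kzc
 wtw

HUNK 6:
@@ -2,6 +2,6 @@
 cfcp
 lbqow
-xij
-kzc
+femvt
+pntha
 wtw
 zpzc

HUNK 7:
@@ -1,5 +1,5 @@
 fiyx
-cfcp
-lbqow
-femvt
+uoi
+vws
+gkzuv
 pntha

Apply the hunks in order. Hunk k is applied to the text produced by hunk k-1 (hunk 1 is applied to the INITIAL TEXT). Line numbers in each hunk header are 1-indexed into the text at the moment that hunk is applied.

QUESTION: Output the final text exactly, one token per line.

Hunk 1: at line 8 remove [bilvx,nplly] add [bsi] -> 11 lines: fiyx cfcp lbqow izytk nbni pnk snup qpohe bsi fxa arbki
Hunk 2: at line 4 remove [pnk,snup,qpohe] add [zfak,jxx,aptg] -> 11 lines: fiyx cfcp lbqow izytk nbni zfak jxx aptg bsi fxa arbki
Hunk 3: at line 2 remove [izytk,nbni] add [xms,zpxxg,cvnsh] -> 12 lines: fiyx cfcp lbqow xms zpxxg cvnsh zfak jxx aptg bsi fxa arbki
Hunk 4: at line 5 remove [cvnsh] add [hdev,wtw,zpzc] -> 14 lines: fiyx cfcp lbqow xms zpxxg hdev wtw zpzc zfak jxx aptg bsi fxa arbki
Hunk 5: at line 3 remove [xms,zpxxg,hdev] add [xij,kzc] -> 13 lines: fiyx cfcp lbqow xij kzc wtw zpzc zfak jxx aptg bsi fxa arbki
Hunk 6: at line 2 remove [xij,kzc] add [femvt,pntha] -> 13 lines: fiyx cfcp lbqow femvt pntha wtw zpzc zfak jxx aptg bsi fxa arbki
Hunk 7: at line 1 remove [cfcp,lbqow,femvt] add [uoi,vws,gkzuv] -> 13 lines: fiyx uoi vws gkzuv pntha wtw zpzc zfak jxx aptg bsi fxa arbki

Answer: fiyx
uoi
vws
gkzuv
pntha
wtw
zpzc
zfak
jxx
aptg
bsi
fxa
arbki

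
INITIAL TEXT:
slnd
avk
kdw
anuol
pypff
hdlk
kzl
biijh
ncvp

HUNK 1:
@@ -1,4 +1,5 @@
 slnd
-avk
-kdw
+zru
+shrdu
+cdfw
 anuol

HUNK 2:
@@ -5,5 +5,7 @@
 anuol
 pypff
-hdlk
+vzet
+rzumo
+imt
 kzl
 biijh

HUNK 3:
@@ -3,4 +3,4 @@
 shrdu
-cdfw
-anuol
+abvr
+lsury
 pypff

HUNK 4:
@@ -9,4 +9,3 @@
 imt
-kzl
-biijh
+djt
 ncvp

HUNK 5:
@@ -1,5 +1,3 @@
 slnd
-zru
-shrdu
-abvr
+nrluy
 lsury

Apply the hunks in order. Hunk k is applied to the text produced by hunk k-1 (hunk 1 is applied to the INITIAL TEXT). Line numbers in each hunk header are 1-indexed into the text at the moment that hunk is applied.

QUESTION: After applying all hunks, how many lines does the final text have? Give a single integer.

Answer: 9

Derivation:
Hunk 1: at line 1 remove [avk,kdw] add [zru,shrdu,cdfw] -> 10 lines: slnd zru shrdu cdfw anuol pypff hdlk kzl biijh ncvp
Hunk 2: at line 5 remove [hdlk] add [vzet,rzumo,imt] -> 12 lines: slnd zru shrdu cdfw anuol pypff vzet rzumo imt kzl biijh ncvp
Hunk 3: at line 3 remove [cdfw,anuol] add [abvr,lsury] -> 12 lines: slnd zru shrdu abvr lsury pypff vzet rzumo imt kzl biijh ncvp
Hunk 4: at line 9 remove [kzl,biijh] add [djt] -> 11 lines: slnd zru shrdu abvr lsury pypff vzet rzumo imt djt ncvp
Hunk 5: at line 1 remove [zru,shrdu,abvr] add [nrluy] -> 9 lines: slnd nrluy lsury pypff vzet rzumo imt djt ncvp
Final line count: 9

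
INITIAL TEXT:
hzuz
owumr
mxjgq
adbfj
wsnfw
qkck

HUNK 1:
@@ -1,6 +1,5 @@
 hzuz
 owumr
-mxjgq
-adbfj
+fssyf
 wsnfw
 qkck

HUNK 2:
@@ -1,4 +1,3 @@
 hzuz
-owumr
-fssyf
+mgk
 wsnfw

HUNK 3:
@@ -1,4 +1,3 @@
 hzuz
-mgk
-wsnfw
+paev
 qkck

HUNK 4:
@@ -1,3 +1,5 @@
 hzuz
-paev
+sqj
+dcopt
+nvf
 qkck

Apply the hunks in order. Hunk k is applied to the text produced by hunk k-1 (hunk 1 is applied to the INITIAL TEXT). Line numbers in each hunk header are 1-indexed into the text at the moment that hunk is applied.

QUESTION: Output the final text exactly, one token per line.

Hunk 1: at line 1 remove [mxjgq,adbfj] add [fssyf] -> 5 lines: hzuz owumr fssyf wsnfw qkck
Hunk 2: at line 1 remove [owumr,fssyf] add [mgk] -> 4 lines: hzuz mgk wsnfw qkck
Hunk 3: at line 1 remove [mgk,wsnfw] add [paev] -> 3 lines: hzuz paev qkck
Hunk 4: at line 1 remove [paev] add [sqj,dcopt,nvf] -> 5 lines: hzuz sqj dcopt nvf qkck

Answer: hzuz
sqj
dcopt
nvf
qkck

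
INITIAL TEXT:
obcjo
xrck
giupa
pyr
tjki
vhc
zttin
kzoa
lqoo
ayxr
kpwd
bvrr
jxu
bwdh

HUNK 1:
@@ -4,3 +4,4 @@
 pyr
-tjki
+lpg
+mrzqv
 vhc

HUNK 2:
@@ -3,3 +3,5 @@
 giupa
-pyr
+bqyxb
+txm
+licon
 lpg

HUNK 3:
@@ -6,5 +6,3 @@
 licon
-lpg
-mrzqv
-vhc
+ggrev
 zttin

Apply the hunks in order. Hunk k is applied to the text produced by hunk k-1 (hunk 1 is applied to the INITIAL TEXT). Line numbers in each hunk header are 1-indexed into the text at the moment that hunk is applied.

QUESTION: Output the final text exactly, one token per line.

Answer: obcjo
xrck
giupa
bqyxb
txm
licon
ggrev
zttin
kzoa
lqoo
ayxr
kpwd
bvrr
jxu
bwdh

Derivation:
Hunk 1: at line 4 remove [tjki] add [lpg,mrzqv] -> 15 lines: obcjo xrck giupa pyr lpg mrzqv vhc zttin kzoa lqoo ayxr kpwd bvrr jxu bwdh
Hunk 2: at line 3 remove [pyr] add [bqyxb,txm,licon] -> 17 lines: obcjo xrck giupa bqyxb txm licon lpg mrzqv vhc zttin kzoa lqoo ayxr kpwd bvrr jxu bwdh
Hunk 3: at line 6 remove [lpg,mrzqv,vhc] add [ggrev] -> 15 lines: obcjo xrck giupa bqyxb txm licon ggrev zttin kzoa lqoo ayxr kpwd bvrr jxu bwdh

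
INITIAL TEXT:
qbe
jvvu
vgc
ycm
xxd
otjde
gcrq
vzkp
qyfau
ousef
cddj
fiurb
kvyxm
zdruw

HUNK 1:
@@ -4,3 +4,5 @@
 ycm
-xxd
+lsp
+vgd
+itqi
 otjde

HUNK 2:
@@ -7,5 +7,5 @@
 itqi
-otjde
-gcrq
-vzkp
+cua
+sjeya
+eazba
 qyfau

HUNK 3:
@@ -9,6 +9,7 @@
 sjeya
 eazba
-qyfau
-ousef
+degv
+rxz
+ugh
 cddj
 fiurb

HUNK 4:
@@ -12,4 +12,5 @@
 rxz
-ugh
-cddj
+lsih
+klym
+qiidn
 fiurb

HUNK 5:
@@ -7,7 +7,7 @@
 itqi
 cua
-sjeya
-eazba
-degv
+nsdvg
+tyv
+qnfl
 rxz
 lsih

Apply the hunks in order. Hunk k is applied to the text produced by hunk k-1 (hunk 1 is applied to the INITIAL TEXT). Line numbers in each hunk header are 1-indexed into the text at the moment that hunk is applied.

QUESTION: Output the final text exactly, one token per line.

Answer: qbe
jvvu
vgc
ycm
lsp
vgd
itqi
cua
nsdvg
tyv
qnfl
rxz
lsih
klym
qiidn
fiurb
kvyxm
zdruw

Derivation:
Hunk 1: at line 4 remove [xxd] add [lsp,vgd,itqi] -> 16 lines: qbe jvvu vgc ycm lsp vgd itqi otjde gcrq vzkp qyfau ousef cddj fiurb kvyxm zdruw
Hunk 2: at line 7 remove [otjde,gcrq,vzkp] add [cua,sjeya,eazba] -> 16 lines: qbe jvvu vgc ycm lsp vgd itqi cua sjeya eazba qyfau ousef cddj fiurb kvyxm zdruw
Hunk 3: at line 9 remove [qyfau,ousef] add [degv,rxz,ugh] -> 17 lines: qbe jvvu vgc ycm lsp vgd itqi cua sjeya eazba degv rxz ugh cddj fiurb kvyxm zdruw
Hunk 4: at line 12 remove [ugh,cddj] add [lsih,klym,qiidn] -> 18 lines: qbe jvvu vgc ycm lsp vgd itqi cua sjeya eazba degv rxz lsih klym qiidn fiurb kvyxm zdruw
Hunk 5: at line 7 remove [sjeya,eazba,degv] add [nsdvg,tyv,qnfl] -> 18 lines: qbe jvvu vgc ycm lsp vgd itqi cua nsdvg tyv qnfl rxz lsih klym qiidn fiurb kvyxm zdruw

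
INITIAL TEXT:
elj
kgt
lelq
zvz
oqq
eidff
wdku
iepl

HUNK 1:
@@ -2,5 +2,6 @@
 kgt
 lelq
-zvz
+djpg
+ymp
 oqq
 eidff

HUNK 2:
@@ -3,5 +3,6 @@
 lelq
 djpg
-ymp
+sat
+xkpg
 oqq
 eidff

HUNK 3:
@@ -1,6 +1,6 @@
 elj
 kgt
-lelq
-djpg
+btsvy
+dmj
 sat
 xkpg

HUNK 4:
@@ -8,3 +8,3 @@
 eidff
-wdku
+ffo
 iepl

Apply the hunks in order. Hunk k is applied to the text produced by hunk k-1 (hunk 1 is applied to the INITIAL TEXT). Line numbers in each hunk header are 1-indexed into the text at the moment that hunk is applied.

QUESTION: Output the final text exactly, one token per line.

Answer: elj
kgt
btsvy
dmj
sat
xkpg
oqq
eidff
ffo
iepl

Derivation:
Hunk 1: at line 2 remove [zvz] add [djpg,ymp] -> 9 lines: elj kgt lelq djpg ymp oqq eidff wdku iepl
Hunk 2: at line 3 remove [ymp] add [sat,xkpg] -> 10 lines: elj kgt lelq djpg sat xkpg oqq eidff wdku iepl
Hunk 3: at line 1 remove [lelq,djpg] add [btsvy,dmj] -> 10 lines: elj kgt btsvy dmj sat xkpg oqq eidff wdku iepl
Hunk 4: at line 8 remove [wdku] add [ffo] -> 10 lines: elj kgt btsvy dmj sat xkpg oqq eidff ffo iepl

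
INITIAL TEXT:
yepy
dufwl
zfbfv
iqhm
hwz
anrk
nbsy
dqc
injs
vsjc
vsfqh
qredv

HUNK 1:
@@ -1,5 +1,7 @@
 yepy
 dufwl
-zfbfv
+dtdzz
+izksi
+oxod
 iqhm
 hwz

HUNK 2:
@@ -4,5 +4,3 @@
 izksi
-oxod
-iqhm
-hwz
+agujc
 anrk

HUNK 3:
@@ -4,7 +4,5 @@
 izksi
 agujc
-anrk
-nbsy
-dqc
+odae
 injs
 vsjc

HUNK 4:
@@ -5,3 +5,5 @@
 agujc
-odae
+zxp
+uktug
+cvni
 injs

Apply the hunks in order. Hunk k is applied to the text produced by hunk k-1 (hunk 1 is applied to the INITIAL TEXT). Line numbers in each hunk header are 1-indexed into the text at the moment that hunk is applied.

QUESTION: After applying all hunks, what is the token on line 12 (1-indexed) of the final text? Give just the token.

Answer: qredv

Derivation:
Hunk 1: at line 1 remove [zfbfv] add [dtdzz,izksi,oxod] -> 14 lines: yepy dufwl dtdzz izksi oxod iqhm hwz anrk nbsy dqc injs vsjc vsfqh qredv
Hunk 2: at line 4 remove [oxod,iqhm,hwz] add [agujc] -> 12 lines: yepy dufwl dtdzz izksi agujc anrk nbsy dqc injs vsjc vsfqh qredv
Hunk 3: at line 4 remove [anrk,nbsy,dqc] add [odae] -> 10 lines: yepy dufwl dtdzz izksi agujc odae injs vsjc vsfqh qredv
Hunk 4: at line 5 remove [odae] add [zxp,uktug,cvni] -> 12 lines: yepy dufwl dtdzz izksi agujc zxp uktug cvni injs vsjc vsfqh qredv
Final line 12: qredv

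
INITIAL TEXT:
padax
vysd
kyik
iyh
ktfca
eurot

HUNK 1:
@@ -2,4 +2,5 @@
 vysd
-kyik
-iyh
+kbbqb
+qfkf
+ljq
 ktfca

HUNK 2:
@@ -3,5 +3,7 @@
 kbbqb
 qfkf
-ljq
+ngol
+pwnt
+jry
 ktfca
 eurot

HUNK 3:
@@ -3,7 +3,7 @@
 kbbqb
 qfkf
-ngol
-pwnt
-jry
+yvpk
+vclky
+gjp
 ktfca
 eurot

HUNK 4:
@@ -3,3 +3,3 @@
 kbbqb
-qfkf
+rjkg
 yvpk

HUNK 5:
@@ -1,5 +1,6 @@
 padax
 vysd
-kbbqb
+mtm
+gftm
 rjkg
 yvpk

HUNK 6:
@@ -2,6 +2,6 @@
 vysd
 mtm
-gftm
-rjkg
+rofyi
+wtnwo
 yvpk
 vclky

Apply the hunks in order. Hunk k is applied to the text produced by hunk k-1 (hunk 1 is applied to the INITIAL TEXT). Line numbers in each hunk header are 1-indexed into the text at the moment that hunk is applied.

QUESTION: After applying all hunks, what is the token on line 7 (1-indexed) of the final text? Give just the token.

Answer: vclky

Derivation:
Hunk 1: at line 2 remove [kyik,iyh] add [kbbqb,qfkf,ljq] -> 7 lines: padax vysd kbbqb qfkf ljq ktfca eurot
Hunk 2: at line 3 remove [ljq] add [ngol,pwnt,jry] -> 9 lines: padax vysd kbbqb qfkf ngol pwnt jry ktfca eurot
Hunk 3: at line 3 remove [ngol,pwnt,jry] add [yvpk,vclky,gjp] -> 9 lines: padax vysd kbbqb qfkf yvpk vclky gjp ktfca eurot
Hunk 4: at line 3 remove [qfkf] add [rjkg] -> 9 lines: padax vysd kbbqb rjkg yvpk vclky gjp ktfca eurot
Hunk 5: at line 1 remove [kbbqb] add [mtm,gftm] -> 10 lines: padax vysd mtm gftm rjkg yvpk vclky gjp ktfca eurot
Hunk 6: at line 2 remove [gftm,rjkg] add [rofyi,wtnwo] -> 10 lines: padax vysd mtm rofyi wtnwo yvpk vclky gjp ktfca eurot
Final line 7: vclky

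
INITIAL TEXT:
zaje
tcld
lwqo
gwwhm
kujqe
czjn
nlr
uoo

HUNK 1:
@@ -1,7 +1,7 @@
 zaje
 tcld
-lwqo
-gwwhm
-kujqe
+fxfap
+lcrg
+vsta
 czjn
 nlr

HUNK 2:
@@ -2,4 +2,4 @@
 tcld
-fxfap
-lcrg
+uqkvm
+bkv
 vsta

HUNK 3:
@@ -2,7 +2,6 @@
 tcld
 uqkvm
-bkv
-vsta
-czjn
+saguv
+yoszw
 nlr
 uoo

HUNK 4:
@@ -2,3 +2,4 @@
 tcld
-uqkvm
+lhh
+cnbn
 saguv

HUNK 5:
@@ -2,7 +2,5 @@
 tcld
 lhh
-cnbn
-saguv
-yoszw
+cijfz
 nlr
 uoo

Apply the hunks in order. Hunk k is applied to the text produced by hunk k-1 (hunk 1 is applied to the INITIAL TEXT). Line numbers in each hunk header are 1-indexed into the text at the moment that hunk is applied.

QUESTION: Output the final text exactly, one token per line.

Hunk 1: at line 1 remove [lwqo,gwwhm,kujqe] add [fxfap,lcrg,vsta] -> 8 lines: zaje tcld fxfap lcrg vsta czjn nlr uoo
Hunk 2: at line 2 remove [fxfap,lcrg] add [uqkvm,bkv] -> 8 lines: zaje tcld uqkvm bkv vsta czjn nlr uoo
Hunk 3: at line 2 remove [bkv,vsta,czjn] add [saguv,yoszw] -> 7 lines: zaje tcld uqkvm saguv yoszw nlr uoo
Hunk 4: at line 2 remove [uqkvm] add [lhh,cnbn] -> 8 lines: zaje tcld lhh cnbn saguv yoszw nlr uoo
Hunk 5: at line 2 remove [cnbn,saguv,yoszw] add [cijfz] -> 6 lines: zaje tcld lhh cijfz nlr uoo

Answer: zaje
tcld
lhh
cijfz
nlr
uoo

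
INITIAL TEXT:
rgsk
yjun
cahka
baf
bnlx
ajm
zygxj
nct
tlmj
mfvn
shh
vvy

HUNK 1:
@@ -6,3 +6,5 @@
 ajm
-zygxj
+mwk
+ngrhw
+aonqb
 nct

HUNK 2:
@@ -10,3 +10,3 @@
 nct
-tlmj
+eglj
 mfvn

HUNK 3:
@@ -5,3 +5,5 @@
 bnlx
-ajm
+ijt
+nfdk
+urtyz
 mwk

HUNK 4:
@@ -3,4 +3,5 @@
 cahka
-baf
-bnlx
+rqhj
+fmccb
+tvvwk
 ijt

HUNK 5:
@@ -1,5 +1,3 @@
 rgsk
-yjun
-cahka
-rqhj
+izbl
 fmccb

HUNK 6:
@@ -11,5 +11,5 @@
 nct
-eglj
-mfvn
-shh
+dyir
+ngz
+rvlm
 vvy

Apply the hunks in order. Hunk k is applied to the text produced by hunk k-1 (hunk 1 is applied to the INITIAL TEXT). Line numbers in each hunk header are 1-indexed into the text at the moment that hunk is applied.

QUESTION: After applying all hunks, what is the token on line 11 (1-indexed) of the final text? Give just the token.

Hunk 1: at line 6 remove [zygxj] add [mwk,ngrhw,aonqb] -> 14 lines: rgsk yjun cahka baf bnlx ajm mwk ngrhw aonqb nct tlmj mfvn shh vvy
Hunk 2: at line 10 remove [tlmj] add [eglj] -> 14 lines: rgsk yjun cahka baf bnlx ajm mwk ngrhw aonqb nct eglj mfvn shh vvy
Hunk 3: at line 5 remove [ajm] add [ijt,nfdk,urtyz] -> 16 lines: rgsk yjun cahka baf bnlx ijt nfdk urtyz mwk ngrhw aonqb nct eglj mfvn shh vvy
Hunk 4: at line 3 remove [baf,bnlx] add [rqhj,fmccb,tvvwk] -> 17 lines: rgsk yjun cahka rqhj fmccb tvvwk ijt nfdk urtyz mwk ngrhw aonqb nct eglj mfvn shh vvy
Hunk 5: at line 1 remove [yjun,cahka,rqhj] add [izbl] -> 15 lines: rgsk izbl fmccb tvvwk ijt nfdk urtyz mwk ngrhw aonqb nct eglj mfvn shh vvy
Hunk 6: at line 11 remove [eglj,mfvn,shh] add [dyir,ngz,rvlm] -> 15 lines: rgsk izbl fmccb tvvwk ijt nfdk urtyz mwk ngrhw aonqb nct dyir ngz rvlm vvy
Final line 11: nct

Answer: nct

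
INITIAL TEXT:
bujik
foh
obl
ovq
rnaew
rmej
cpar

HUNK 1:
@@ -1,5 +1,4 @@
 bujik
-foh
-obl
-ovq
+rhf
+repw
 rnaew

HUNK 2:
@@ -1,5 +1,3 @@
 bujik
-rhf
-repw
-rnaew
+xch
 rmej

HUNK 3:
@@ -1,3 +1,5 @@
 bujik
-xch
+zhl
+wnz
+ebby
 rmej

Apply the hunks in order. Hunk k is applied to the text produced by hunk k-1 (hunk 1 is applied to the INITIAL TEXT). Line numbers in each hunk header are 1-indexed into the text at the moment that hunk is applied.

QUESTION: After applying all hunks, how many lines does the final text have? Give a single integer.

Answer: 6

Derivation:
Hunk 1: at line 1 remove [foh,obl,ovq] add [rhf,repw] -> 6 lines: bujik rhf repw rnaew rmej cpar
Hunk 2: at line 1 remove [rhf,repw,rnaew] add [xch] -> 4 lines: bujik xch rmej cpar
Hunk 3: at line 1 remove [xch] add [zhl,wnz,ebby] -> 6 lines: bujik zhl wnz ebby rmej cpar
Final line count: 6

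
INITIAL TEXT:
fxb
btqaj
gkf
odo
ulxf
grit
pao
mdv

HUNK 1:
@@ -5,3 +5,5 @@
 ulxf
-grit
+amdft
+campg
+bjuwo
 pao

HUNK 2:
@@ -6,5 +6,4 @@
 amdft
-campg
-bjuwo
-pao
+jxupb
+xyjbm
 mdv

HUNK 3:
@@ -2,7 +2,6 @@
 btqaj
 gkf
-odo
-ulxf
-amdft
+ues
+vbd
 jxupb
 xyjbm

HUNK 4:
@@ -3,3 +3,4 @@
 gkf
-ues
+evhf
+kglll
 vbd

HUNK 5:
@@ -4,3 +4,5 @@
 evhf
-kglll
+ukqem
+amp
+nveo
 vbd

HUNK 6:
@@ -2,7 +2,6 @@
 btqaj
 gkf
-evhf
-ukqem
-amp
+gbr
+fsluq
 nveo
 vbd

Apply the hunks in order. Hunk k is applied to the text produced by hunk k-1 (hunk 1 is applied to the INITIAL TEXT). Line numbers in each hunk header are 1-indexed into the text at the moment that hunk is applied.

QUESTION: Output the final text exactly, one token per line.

Hunk 1: at line 5 remove [grit] add [amdft,campg,bjuwo] -> 10 lines: fxb btqaj gkf odo ulxf amdft campg bjuwo pao mdv
Hunk 2: at line 6 remove [campg,bjuwo,pao] add [jxupb,xyjbm] -> 9 lines: fxb btqaj gkf odo ulxf amdft jxupb xyjbm mdv
Hunk 3: at line 2 remove [odo,ulxf,amdft] add [ues,vbd] -> 8 lines: fxb btqaj gkf ues vbd jxupb xyjbm mdv
Hunk 4: at line 3 remove [ues] add [evhf,kglll] -> 9 lines: fxb btqaj gkf evhf kglll vbd jxupb xyjbm mdv
Hunk 5: at line 4 remove [kglll] add [ukqem,amp,nveo] -> 11 lines: fxb btqaj gkf evhf ukqem amp nveo vbd jxupb xyjbm mdv
Hunk 6: at line 2 remove [evhf,ukqem,amp] add [gbr,fsluq] -> 10 lines: fxb btqaj gkf gbr fsluq nveo vbd jxupb xyjbm mdv

Answer: fxb
btqaj
gkf
gbr
fsluq
nveo
vbd
jxupb
xyjbm
mdv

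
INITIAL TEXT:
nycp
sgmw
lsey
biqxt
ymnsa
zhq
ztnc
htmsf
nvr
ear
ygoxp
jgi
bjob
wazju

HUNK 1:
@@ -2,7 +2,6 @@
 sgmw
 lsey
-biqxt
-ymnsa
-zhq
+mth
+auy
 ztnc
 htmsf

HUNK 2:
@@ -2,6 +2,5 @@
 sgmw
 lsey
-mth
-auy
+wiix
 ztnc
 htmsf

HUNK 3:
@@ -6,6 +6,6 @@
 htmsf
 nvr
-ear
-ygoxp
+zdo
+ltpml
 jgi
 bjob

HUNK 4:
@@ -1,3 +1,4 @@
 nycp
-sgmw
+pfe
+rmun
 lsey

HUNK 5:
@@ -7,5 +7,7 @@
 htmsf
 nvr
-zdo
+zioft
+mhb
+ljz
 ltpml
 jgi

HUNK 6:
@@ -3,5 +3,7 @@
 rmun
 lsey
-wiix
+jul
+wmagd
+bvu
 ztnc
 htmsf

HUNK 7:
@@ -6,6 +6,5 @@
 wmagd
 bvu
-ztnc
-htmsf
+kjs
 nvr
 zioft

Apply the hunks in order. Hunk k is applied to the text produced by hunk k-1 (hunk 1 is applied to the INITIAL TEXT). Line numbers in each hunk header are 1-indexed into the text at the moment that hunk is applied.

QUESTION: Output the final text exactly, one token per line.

Hunk 1: at line 2 remove [biqxt,ymnsa,zhq] add [mth,auy] -> 13 lines: nycp sgmw lsey mth auy ztnc htmsf nvr ear ygoxp jgi bjob wazju
Hunk 2: at line 2 remove [mth,auy] add [wiix] -> 12 lines: nycp sgmw lsey wiix ztnc htmsf nvr ear ygoxp jgi bjob wazju
Hunk 3: at line 6 remove [ear,ygoxp] add [zdo,ltpml] -> 12 lines: nycp sgmw lsey wiix ztnc htmsf nvr zdo ltpml jgi bjob wazju
Hunk 4: at line 1 remove [sgmw] add [pfe,rmun] -> 13 lines: nycp pfe rmun lsey wiix ztnc htmsf nvr zdo ltpml jgi bjob wazju
Hunk 5: at line 7 remove [zdo] add [zioft,mhb,ljz] -> 15 lines: nycp pfe rmun lsey wiix ztnc htmsf nvr zioft mhb ljz ltpml jgi bjob wazju
Hunk 6: at line 3 remove [wiix] add [jul,wmagd,bvu] -> 17 lines: nycp pfe rmun lsey jul wmagd bvu ztnc htmsf nvr zioft mhb ljz ltpml jgi bjob wazju
Hunk 7: at line 6 remove [ztnc,htmsf] add [kjs] -> 16 lines: nycp pfe rmun lsey jul wmagd bvu kjs nvr zioft mhb ljz ltpml jgi bjob wazju

Answer: nycp
pfe
rmun
lsey
jul
wmagd
bvu
kjs
nvr
zioft
mhb
ljz
ltpml
jgi
bjob
wazju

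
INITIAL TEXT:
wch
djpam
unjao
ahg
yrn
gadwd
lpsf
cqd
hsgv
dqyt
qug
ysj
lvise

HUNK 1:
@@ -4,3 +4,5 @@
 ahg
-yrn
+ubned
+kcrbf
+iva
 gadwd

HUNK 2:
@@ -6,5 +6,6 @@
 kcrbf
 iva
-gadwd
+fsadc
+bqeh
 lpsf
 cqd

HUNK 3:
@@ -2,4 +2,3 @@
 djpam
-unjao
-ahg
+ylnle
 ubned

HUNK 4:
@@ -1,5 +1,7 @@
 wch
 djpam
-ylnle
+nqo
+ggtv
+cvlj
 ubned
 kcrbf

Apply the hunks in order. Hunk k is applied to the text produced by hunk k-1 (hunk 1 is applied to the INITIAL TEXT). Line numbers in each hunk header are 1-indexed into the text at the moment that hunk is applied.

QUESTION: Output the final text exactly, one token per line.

Answer: wch
djpam
nqo
ggtv
cvlj
ubned
kcrbf
iva
fsadc
bqeh
lpsf
cqd
hsgv
dqyt
qug
ysj
lvise

Derivation:
Hunk 1: at line 4 remove [yrn] add [ubned,kcrbf,iva] -> 15 lines: wch djpam unjao ahg ubned kcrbf iva gadwd lpsf cqd hsgv dqyt qug ysj lvise
Hunk 2: at line 6 remove [gadwd] add [fsadc,bqeh] -> 16 lines: wch djpam unjao ahg ubned kcrbf iva fsadc bqeh lpsf cqd hsgv dqyt qug ysj lvise
Hunk 3: at line 2 remove [unjao,ahg] add [ylnle] -> 15 lines: wch djpam ylnle ubned kcrbf iva fsadc bqeh lpsf cqd hsgv dqyt qug ysj lvise
Hunk 4: at line 1 remove [ylnle] add [nqo,ggtv,cvlj] -> 17 lines: wch djpam nqo ggtv cvlj ubned kcrbf iva fsadc bqeh lpsf cqd hsgv dqyt qug ysj lvise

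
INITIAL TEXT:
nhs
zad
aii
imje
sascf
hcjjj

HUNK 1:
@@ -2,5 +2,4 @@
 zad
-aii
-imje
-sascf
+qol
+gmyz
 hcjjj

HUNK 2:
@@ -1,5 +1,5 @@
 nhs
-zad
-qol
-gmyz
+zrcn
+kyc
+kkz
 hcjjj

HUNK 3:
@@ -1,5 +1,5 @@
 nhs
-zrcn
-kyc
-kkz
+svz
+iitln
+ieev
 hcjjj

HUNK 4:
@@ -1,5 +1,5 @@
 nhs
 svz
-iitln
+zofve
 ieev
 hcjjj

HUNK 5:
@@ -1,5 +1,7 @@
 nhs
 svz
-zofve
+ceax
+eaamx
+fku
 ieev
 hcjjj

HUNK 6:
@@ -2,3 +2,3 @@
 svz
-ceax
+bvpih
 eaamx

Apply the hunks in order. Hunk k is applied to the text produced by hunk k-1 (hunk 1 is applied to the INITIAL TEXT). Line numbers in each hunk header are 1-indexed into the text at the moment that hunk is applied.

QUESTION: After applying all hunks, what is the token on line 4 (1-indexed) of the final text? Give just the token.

Answer: eaamx

Derivation:
Hunk 1: at line 2 remove [aii,imje,sascf] add [qol,gmyz] -> 5 lines: nhs zad qol gmyz hcjjj
Hunk 2: at line 1 remove [zad,qol,gmyz] add [zrcn,kyc,kkz] -> 5 lines: nhs zrcn kyc kkz hcjjj
Hunk 3: at line 1 remove [zrcn,kyc,kkz] add [svz,iitln,ieev] -> 5 lines: nhs svz iitln ieev hcjjj
Hunk 4: at line 1 remove [iitln] add [zofve] -> 5 lines: nhs svz zofve ieev hcjjj
Hunk 5: at line 1 remove [zofve] add [ceax,eaamx,fku] -> 7 lines: nhs svz ceax eaamx fku ieev hcjjj
Hunk 6: at line 2 remove [ceax] add [bvpih] -> 7 lines: nhs svz bvpih eaamx fku ieev hcjjj
Final line 4: eaamx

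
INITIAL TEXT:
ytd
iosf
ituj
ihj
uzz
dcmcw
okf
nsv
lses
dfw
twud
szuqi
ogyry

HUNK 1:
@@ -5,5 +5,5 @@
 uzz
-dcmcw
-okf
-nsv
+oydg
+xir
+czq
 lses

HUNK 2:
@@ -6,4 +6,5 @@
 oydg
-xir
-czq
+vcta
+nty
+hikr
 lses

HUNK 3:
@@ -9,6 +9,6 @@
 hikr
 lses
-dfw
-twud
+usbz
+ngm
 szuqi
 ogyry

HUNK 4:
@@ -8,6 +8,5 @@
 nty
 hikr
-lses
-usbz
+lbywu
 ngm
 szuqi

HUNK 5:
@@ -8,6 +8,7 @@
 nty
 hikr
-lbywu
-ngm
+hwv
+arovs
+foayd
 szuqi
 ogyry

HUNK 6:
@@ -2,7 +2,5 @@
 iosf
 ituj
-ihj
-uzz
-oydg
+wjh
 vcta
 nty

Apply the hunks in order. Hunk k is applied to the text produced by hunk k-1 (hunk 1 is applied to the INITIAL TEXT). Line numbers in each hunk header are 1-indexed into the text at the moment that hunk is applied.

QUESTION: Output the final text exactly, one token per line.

Hunk 1: at line 5 remove [dcmcw,okf,nsv] add [oydg,xir,czq] -> 13 lines: ytd iosf ituj ihj uzz oydg xir czq lses dfw twud szuqi ogyry
Hunk 2: at line 6 remove [xir,czq] add [vcta,nty,hikr] -> 14 lines: ytd iosf ituj ihj uzz oydg vcta nty hikr lses dfw twud szuqi ogyry
Hunk 3: at line 9 remove [dfw,twud] add [usbz,ngm] -> 14 lines: ytd iosf ituj ihj uzz oydg vcta nty hikr lses usbz ngm szuqi ogyry
Hunk 4: at line 8 remove [lses,usbz] add [lbywu] -> 13 lines: ytd iosf ituj ihj uzz oydg vcta nty hikr lbywu ngm szuqi ogyry
Hunk 5: at line 8 remove [lbywu,ngm] add [hwv,arovs,foayd] -> 14 lines: ytd iosf ituj ihj uzz oydg vcta nty hikr hwv arovs foayd szuqi ogyry
Hunk 6: at line 2 remove [ihj,uzz,oydg] add [wjh] -> 12 lines: ytd iosf ituj wjh vcta nty hikr hwv arovs foayd szuqi ogyry

Answer: ytd
iosf
ituj
wjh
vcta
nty
hikr
hwv
arovs
foayd
szuqi
ogyry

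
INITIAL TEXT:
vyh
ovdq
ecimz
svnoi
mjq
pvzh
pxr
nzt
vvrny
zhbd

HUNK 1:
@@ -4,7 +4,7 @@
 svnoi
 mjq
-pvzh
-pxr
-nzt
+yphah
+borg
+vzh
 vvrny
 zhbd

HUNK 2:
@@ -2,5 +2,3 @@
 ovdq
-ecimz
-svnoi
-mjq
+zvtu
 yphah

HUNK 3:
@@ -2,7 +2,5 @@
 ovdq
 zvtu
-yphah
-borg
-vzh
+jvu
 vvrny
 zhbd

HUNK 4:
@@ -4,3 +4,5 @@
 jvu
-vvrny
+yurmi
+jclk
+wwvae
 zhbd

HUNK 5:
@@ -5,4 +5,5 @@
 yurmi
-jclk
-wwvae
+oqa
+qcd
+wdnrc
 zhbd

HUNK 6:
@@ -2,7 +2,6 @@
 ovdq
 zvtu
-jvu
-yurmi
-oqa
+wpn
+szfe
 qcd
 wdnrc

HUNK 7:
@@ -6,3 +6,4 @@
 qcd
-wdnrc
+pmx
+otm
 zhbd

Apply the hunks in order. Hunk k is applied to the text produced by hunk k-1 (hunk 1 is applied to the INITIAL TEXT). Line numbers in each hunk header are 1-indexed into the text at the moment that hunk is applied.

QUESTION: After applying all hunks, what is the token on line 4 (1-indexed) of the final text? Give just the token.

Hunk 1: at line 4 remove [pvzh,pxr,nzt] add [yphah,borg,vzh] -> 10 lines: vyh ovdq ecimz svnoi mjq yphah borg vzh vvrny zhbd
Hunk 2: at line 2 remove [ecimz,svnoi,mjq] add [zvtu] -> 8 lines: vyh ovdq zvtu yphah borg vzh vvrny zhbd
Hunk 3: at line 2 remove [yphah,borg,vzh] add [jvu] -> 6 lines: vyh ovdq zvtu jvu vvrny zhbd
Hunk 4: at line 4 remove [vvrny] add [yurmi,jclk,wwvae] -> 8 lines: vyh ovdq zvtu jvu yurmi jclk wwvae zhbd
Hunk 5: at line 5 remove [jclk,wwvae] add [oqa,qcd,wdnrc] -> 9 lines: vyh ovdq zvtu jvu yurmi oqa qcd wdnrc zhbd
Hunk 6: at line 2 remove [jvu,yurmi,oqa] add [wpn,szfe] -> 8 lines: vyh ovdq zvtu wpn szfe qcd wdnrc zhbd
Hunk 7: at line 6 remove [wdnrc] add [pmx,otm] -> 9 lines: vyh ovdq zvtu wpn szfe qcd pmx otm zhbd
Final line 4: wpn

Answer: wpn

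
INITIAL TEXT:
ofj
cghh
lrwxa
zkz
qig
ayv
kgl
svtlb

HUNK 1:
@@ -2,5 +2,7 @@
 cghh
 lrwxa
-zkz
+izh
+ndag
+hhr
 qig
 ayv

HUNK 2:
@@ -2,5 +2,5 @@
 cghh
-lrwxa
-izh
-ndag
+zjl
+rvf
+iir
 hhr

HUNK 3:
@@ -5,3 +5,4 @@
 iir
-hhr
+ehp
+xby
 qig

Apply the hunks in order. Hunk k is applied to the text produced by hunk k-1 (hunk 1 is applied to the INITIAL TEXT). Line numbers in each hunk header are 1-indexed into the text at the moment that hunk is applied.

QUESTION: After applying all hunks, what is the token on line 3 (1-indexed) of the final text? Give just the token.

Answer: zjl

Derivation:
Hunk 1: at line 2 remove [zkz] add [izh,ndag,hhr] -> 10 lines: ofj cghh lrwxa izh ndag hhr qig ayv kgl svtlb
Hunk 2: at line 2 remove [lrwxa,izh,ndag] add [zjl,rvf,iir] -> 10 lines: ofj cghh zjl rvf iir hhr qig ayv kgl svtlb
Hunk 3: at line 5 remove [hhr] add [ehp,xby] -> 11 lines: ofj cghh zjl rvf iir ehp xby qig ayv kgl svtlb
Final line 3: zjl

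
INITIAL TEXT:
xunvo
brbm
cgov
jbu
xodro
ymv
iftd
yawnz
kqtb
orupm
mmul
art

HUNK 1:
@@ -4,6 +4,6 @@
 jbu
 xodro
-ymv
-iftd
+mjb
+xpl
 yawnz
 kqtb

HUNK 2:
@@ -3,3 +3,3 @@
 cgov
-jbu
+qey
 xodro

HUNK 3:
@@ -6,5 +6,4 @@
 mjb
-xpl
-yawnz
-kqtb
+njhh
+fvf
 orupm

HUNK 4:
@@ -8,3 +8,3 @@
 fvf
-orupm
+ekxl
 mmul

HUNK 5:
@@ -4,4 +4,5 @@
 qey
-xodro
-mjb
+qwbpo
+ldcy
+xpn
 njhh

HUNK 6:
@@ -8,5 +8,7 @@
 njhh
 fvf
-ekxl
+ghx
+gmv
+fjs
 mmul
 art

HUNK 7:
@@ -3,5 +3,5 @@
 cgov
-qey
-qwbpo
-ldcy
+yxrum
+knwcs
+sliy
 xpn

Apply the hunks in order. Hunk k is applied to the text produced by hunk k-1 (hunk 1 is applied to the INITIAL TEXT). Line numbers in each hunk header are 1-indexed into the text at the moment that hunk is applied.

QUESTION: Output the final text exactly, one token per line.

Answer: xunvo
brbm
cgov
yxrum
knwcs
sliy
xpn
njhh
fvf
ghx
gmv
fjs
mmul
art

Derivation:
Hunk 1: at line 4 remove [ymv,iftd] add [mjb,xpl] -> 12 lines: xunvo brbm cgov jbu xodro mjb xpl yawnz kqtb orupm mmul art
Hunk 2: at line 3 remove [jbu] add [qey] -> 12 lines: xunvo brbm cgov qey xodro mjb xpl yawnz kqtb orupm mmul art
Hunk 3: at line 6 remove [xpl,yawnz,kqtb] add [njhh,fvf] -> 11 lines: xunvo brbm cgov qey xodro mjb njhh fvf orupm mmul art
Hunk 4: at line 8 remove [orupm] add [ekxl] -> 11 lines: xunvo brbm cgov qey xodro mjb njhh fvf ekxl mmul art
Hunk 5: at line 4 remove [xodro,mjb] add [qwbpo,ldcy,xpn] -> 12 lines: xunvo brbm cgov qey qwbpo ldcy xpn njhh fvf ekxl mmul art
Hunk 6: at line 8 remove [ekxl] add [ghx,gmv,fjs] -> 14 lines: xunvo brbm cgov qey qwbpo ldcy xpn njhh fvf ghx gmv fjs mmul art
Hunk 7: at line 3 remove [qey,qwbpo,ldcy] add [yxrum,knwcs,sliy] -> 14 lines: xunvo brbm cgov yxrum knwcs sliy xpn njhh fvf ghx gmv fjs mmul art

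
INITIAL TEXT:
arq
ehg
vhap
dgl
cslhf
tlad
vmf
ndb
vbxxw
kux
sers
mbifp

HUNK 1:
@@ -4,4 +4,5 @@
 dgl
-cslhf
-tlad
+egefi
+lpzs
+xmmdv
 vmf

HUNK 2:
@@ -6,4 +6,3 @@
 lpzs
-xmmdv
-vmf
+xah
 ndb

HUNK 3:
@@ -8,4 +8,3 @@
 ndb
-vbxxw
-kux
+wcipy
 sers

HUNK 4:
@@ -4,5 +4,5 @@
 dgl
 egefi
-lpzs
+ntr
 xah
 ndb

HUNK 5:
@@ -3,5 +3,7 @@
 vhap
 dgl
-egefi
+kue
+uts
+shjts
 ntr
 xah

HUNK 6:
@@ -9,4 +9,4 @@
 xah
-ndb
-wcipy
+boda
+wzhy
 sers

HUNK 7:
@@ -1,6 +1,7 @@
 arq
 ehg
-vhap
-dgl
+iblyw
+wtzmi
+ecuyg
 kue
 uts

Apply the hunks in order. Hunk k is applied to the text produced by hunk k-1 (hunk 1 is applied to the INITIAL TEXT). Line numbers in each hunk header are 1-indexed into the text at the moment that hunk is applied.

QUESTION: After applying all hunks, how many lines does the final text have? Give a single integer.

Hunk 1: at line 4 remove [cslhf,tlad] add [egefi,lpzs,xmmdv] -> 13 lines: arq ehg vhap dgl egefi lpzs xmmdv vmf ndb vbxxw kux sers mbifp
Hunk 2: at line 6 remove [xmmdv,vmf] add [xah] -> 12 lines: arq ehg vhap dgl egefi lpzs xah ndb vbxxw kux sers mbifp
Hunk 3: at line 8 remove [vbxxw,kux] add [wcipy] -> 11 lines: arq ehg vhap dgl egefi lpzs xah ndb wcipy sers mbifp
Hunk 4: at line 4 remove [lpzs] add [ntr] -> 11 lines: arq ehg vhap dgl egefi ntr xah ndb wcipy sers mbifp
Hunk 5: at line 3 remove [egefi] add [kue,uts,shjts] -> 13 lines: arq ehg vhap dgl kue uts shjts ntr xah ndb wcipy sers mbifp
Hunk 6: at line 9 remove [ndb,wcipy] add [boda,wzhy] -> 13 lines: arq ehg vhap dgl kue uts shjts ntr xah boda wzhy sers mbifp
Hunk 7: at line 1 remove [vhap,dgl] add [iblyw,wtzmi,ecuyg] -> 14 lines: arq ehg iblyw wtzmi ecuyg kue uts shjts ntr xah boda wzhy sers mbifp
Final line count: 14

Answer: 14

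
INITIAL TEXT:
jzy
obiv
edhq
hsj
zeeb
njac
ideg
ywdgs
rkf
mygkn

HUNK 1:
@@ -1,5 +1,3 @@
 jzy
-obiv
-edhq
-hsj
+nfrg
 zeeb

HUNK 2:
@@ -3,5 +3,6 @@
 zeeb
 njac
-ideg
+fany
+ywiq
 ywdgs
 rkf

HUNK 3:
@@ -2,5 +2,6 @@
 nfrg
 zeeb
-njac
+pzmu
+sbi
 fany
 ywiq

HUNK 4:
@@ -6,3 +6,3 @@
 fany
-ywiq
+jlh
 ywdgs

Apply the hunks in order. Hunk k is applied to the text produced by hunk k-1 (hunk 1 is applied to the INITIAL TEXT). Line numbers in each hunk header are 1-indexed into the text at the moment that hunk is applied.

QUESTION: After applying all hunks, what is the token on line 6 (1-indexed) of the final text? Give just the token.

Answer: fany

Derivation:
Hunk 1: at line 1 remove [obiv,edhq,hsj] add [nfrg] -> 8 lines: jzy nfrg zeeb njac ideg ywdgs rkf mygkn
Hunk 2: at line 3 remove [ideg] add [fany,ywiq] -> 9 lines: jzy nfrg zeeb njac fany ywiq ywdgs rkf mygkn
Hunk 3: at line 2 remove [njac] add [pzmu,sbi] -> 10 lines: jzy nfrg zeeb pzmu sbi fany ywiq ywdgs rkf mygkn
Hunk 4: at line 6 remove [ywiq] add [jlh] -> 10 lines: jzy nfrg zeeb pzmu sbi fany jlh ywdgs rkf mygkn
Final line 6: fany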